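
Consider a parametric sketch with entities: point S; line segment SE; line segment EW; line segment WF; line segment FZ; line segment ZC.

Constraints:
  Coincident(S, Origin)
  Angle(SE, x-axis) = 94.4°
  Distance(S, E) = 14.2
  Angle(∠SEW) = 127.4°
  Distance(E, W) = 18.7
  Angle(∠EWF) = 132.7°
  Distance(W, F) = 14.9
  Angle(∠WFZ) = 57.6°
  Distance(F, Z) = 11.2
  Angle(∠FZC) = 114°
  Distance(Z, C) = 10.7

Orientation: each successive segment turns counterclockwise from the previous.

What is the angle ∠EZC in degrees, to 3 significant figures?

19.6°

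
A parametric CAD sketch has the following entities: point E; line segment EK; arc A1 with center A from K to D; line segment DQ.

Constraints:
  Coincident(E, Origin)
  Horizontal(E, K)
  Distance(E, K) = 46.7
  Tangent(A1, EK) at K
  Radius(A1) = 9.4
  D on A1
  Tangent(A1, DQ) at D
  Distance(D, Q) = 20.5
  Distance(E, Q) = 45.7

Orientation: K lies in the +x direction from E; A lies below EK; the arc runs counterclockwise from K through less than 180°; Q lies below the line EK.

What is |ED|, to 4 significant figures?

38.30

Checks: |EK| = 46.70 ✓; |AD| = 9.400 ✓; ∠(AD, DQ) = 90.00° ✓; |DQ| = 20.50 ✓; |EQ| = 45.70 ✓.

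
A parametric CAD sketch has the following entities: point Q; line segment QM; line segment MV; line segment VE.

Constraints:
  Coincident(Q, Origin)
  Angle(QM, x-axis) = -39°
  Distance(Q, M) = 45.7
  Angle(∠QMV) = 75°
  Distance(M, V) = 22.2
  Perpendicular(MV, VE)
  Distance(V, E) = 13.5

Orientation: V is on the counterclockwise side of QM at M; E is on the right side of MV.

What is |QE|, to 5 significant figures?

58.569

∠QMV = 75.0°, so MV runs at -39.0° + (180° − 75.0°) = 66.000° from the x-axis; with |MV| = 22.2, V = M + 22.2·(cos 66.000°, sin 66.000°) = (44.545, -8.4792). MV is perpendicular to VE; with |VE| = 13.5 on the right of MV, E = V + 13.5·(0.91355, -0.40674) = (56.878, -13.970). Then |QE| = |E − Q| = 58.569.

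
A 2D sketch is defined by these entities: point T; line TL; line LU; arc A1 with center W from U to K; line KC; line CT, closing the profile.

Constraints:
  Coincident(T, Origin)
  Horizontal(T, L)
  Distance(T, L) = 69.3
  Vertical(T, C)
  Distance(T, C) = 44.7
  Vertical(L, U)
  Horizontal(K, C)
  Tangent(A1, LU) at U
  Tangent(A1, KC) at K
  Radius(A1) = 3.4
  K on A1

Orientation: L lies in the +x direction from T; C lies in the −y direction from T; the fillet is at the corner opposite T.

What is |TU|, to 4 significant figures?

80.67

T is at the origin; TL is horizontal with |TL| = 69.3 and L on the +x side, so L = (69.30, 0.000). TC is vertical with |TC| = 44.7 and C on the −y side, so C = (0.000, -44.70). The virtual corner opposite T is at (69.30, -44.70). The tangent condition forces WU to be normal to LU and the tangent condition forces WK to be normal to KC, with radius 3.4, so the center W sits 3.4 in from both sides at W = (65.90, -41.30). That places the tangent points at U = (69.30, -41.30) on LU and K = (65.90, -44.70) on KC. Then |TU| = |U − T| = 80.67.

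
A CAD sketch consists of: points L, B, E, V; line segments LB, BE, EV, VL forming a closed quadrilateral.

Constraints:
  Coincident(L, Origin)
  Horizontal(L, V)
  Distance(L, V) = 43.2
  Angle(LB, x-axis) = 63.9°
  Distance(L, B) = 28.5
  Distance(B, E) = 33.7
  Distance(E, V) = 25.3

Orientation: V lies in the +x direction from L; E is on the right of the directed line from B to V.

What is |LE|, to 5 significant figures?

20.445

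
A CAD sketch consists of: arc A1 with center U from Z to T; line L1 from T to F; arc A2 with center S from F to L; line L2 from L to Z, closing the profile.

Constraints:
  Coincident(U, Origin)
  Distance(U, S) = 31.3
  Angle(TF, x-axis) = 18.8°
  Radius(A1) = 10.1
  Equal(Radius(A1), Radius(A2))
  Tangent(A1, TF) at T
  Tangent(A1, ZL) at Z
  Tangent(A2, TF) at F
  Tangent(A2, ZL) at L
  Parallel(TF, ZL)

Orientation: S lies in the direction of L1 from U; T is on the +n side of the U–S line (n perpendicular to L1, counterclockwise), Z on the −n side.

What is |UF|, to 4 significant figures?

32.89

Tangency of A1 to both parallel lines with radius 10.1 puts T and Z at U ± 10.1·n: T = (-3.255, 9.561), Z = (3.255, -9.561). Equal radii place F and L the same way about S: F = S + 10.1·n = (26.38, 19.65), L = S − 10.1·n = (32.89, 0.5258). Then |UF| = |F − U| = 32.89.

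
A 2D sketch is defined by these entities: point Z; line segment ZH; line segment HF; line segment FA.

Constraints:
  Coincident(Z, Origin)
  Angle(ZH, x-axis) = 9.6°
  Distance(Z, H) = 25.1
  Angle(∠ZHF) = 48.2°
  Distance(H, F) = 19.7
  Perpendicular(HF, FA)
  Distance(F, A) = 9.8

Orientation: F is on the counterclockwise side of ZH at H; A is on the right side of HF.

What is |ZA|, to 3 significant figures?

28.7

Z is at the origin; ZH runs at 9.6° with length 25.1, so H = 25.1·(cos 9.6°, sin 9.6°) = (24.7, 4.19). ∠ZHF = 48.2°, so HF runs at 9.6° + (180° − 48.2°) = 141° from the x-axis; with |HF| = 19.7, F = H + 19.7·(cos 141°, sin 141°) = (9.35, 16.5). HF ⟂ FA; with |FA| = 9.8 on the right of HF, A = F + 9.8·(0.624, 0.782) = (15.5, 24.1). Then |ZA| = |A − Z| = 28.7.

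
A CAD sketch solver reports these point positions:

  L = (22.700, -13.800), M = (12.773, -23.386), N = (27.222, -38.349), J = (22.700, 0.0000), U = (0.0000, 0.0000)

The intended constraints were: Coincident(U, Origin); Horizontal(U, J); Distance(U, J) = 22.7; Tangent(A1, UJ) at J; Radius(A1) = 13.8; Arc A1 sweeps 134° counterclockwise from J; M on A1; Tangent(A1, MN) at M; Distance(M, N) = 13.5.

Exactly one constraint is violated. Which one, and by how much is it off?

Distance(M, N) = 13.5 — off by 7.30.

U = (0.00, 0.00) ✓; U.y = 0.00, J.y = 0.00 ✓; |UJ| = 22.70 ✓; ∠(LJ, JU) = 90.00° ✓; |LJ| = 13.80 ✓; bearing(L→M) − bearing(L→J) = 134.0° ✓; |LM| = 13.80 ✓; ∠(LM, MN) = 90.00° ✓; |MN| = 20.80 ✗.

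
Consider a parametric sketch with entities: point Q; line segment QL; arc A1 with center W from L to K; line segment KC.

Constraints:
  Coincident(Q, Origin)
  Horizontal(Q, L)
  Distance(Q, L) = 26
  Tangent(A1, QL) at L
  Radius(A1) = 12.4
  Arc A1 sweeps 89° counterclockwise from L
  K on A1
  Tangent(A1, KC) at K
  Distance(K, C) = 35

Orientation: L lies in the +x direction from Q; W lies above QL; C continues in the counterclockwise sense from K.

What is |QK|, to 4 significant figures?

40.28

A1 meets QL tangentially, so WL is at right angles to QL, so W = L + (0, 12.4) = (26.00, 12.40). On A1, L sits at bearing -90° from W; an 89° counterclockwise sweep puts K at bearing -1°, so K = W + 12.4·(cos -1°, sin -1°) = (38.40, 12.18). Then |QK| = |K − Q| = 40.28.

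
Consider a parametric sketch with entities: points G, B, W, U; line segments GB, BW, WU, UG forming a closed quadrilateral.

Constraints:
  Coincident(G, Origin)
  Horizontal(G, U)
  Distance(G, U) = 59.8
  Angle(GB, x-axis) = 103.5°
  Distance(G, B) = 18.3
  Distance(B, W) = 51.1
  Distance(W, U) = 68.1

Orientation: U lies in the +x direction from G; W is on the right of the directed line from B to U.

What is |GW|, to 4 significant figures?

33.10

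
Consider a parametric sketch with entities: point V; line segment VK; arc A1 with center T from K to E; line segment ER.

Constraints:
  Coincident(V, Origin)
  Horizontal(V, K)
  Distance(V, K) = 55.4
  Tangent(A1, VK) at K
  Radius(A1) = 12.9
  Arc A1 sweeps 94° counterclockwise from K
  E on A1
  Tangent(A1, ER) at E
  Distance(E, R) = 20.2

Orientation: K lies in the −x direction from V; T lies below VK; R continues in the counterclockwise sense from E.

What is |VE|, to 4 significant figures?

69.65

V is at the origin; V and K share the same y with |VK| = 55.4 and K on the −x side, so K = (-55.40, 0.000). Since A1 is tangent to VK there, TK ⟂ VK, so T = K + (0, -12.9) = (-55.40, -12.90). On A1, K sits at bearing 90° from T; a 94° counterclockwise sweep puts E at bearing 184°, so E = T + 12.9·(cos 184°, sin 184°) = (-68.27, -13.80). Then |VE| = |E − V| = 69.65.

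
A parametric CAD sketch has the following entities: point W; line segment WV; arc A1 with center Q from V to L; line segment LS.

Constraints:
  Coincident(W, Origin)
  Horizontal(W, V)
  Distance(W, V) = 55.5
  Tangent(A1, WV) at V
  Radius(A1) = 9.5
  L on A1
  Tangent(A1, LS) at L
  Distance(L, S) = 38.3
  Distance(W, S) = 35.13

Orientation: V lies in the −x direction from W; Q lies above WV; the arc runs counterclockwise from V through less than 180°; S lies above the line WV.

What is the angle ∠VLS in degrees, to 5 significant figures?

158.80°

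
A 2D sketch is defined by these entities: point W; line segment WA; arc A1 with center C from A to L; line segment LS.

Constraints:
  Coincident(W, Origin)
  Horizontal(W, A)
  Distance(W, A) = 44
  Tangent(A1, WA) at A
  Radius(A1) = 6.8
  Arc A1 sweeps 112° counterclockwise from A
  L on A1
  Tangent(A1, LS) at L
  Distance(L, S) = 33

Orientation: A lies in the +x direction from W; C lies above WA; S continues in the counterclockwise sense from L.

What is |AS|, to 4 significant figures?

40.40

On A1, A sits at bearing -90° from C; a 112° counterclockwise sweep puts L at bearing 22°, so L = C + 6.8·(cos 22°, sin 22°) = (50.30, 9.347). Tangency of A1 to LS means the radius CL is perpendicular to LS, so LS runs along (−sin 22°, cos 22°); with |LS| = 33.0, S = (37.94, 39.94). Then |AS| = |S − A| = 40.40.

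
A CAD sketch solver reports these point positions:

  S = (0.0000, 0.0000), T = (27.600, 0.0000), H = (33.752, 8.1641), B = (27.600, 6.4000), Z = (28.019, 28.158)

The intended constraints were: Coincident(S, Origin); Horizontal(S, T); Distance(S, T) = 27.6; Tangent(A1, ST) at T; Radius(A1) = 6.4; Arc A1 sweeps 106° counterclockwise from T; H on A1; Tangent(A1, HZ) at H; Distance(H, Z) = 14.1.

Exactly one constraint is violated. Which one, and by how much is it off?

Distance(H, Z) = 14.1 — off by 6.70.

S = (0.00, 0.00) ✓; S.y = 0.00, T.y = 0.00 ✓; |ST| = 27.60 ✓; ∠(BT, TS) = 90.00° ✓; |BT| = 6.400 ✓; bearing(B→H) − bearing(B→T) = 106.0° ✓; |BH| = 6.400 ✓; ∠(BH, HZ) = 90.00° ✓; |HZ| = 20.80 ✗.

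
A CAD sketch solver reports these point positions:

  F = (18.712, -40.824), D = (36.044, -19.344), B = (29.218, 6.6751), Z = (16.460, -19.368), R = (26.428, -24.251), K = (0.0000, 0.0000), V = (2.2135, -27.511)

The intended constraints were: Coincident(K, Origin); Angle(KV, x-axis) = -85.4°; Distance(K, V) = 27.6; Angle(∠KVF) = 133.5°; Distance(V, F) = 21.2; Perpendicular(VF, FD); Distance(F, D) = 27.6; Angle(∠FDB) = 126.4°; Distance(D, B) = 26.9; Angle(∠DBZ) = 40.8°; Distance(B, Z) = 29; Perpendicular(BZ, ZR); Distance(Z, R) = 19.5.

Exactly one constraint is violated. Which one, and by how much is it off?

Distance(Z, R) = 19.5 — off by 8.40.

K = (0.00, 0.00) ✓; KV at -85.40° ✓; |KV| = 27.60 ✓; ∠KVF = 133.5° ✓; |VF| = 21.20 ✓; ∠(VF, FD) = 90.00° ✓; |FD| = 27.60 ✓; ∠FDB = 126.4° ✓; |DB| = 26.90 ✓; ∠DBZ = 40.80° ✓; |BZ| = 29.00 ✓; ∠(BZ, ZR) = 90.00° ✓; |ZR| = 11.10 ✗.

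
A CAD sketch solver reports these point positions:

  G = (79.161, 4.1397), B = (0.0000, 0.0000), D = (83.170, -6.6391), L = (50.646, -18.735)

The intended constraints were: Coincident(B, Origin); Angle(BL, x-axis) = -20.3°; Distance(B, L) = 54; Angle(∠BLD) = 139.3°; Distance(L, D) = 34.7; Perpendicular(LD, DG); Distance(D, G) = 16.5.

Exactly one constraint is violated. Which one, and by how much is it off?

Distance(D, G) = 16.5 — off by 5.00.

B = (0.00, 0.00) ✓; BL at -20.30° ✓; |BL| = 54.00 ✓; ∠BLD = 139.3° ✓; |LD| = 34.70 ✓; ∠(LD, DG) = 90.00° ✓; |DG| = 11.50 ✗.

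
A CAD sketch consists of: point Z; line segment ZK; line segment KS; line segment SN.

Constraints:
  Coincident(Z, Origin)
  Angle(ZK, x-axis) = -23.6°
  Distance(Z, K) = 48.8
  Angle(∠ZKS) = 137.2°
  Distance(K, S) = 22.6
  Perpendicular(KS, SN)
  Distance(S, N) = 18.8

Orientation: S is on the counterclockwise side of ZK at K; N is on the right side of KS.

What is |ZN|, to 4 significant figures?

78.17

∠ZKS = 137.2°, so KS runs at -23.6° + (180° − 137.2°) = 19.20° from the x-axis; with |KS| = 22.6, S = K + 22.6·(cos 19.20°, sin 19.20°) = (66.06, -12.10). The perpendicularity gives SN at right angles to KS; with |SN| = 18.8 on the right of KS, N = S + 18.8·(0.3289, -0.9444) = (72.24, -29.86). Then |ZN| = |N − Z| = 78.17.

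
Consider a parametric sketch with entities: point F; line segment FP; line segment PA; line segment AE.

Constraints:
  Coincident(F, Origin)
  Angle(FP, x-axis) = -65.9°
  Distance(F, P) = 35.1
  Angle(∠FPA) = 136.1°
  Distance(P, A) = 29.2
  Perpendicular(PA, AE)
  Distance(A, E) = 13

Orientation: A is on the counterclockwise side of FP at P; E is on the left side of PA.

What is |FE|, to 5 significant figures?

55.658

∠FPA = 136.1°, so PA runs at -65.9° + (180° − 136.1°) = -22.000° from the x-axis; with |PA| = 29.2, A = P + 29.2·(cos -22.000°, sin -22.000°) = (41.406, -42.979). The perpendicularity gives AE at right angles to PA; with |AE| = 13.0 on the left of PA, E = A + 13.0·(0.37461, 0.92718) = (46.276, -30.926). Then |FE| = |E − F| = 55.658.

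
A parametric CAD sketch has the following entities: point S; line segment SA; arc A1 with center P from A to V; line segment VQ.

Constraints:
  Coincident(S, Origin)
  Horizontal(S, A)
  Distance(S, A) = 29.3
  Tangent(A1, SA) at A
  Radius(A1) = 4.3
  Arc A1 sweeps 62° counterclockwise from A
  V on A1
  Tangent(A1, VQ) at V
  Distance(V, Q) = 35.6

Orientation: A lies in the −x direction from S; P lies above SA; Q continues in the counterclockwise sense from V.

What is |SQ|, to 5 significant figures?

34.841

S is at the origin; SA is horizontal with |SA| = 29.3 and A on the −x side, so A = (-29.300, 0.0000). Since A1 is tangent to SA there, PA ⟂ SA, so P = A + (0, 4.3) = (-29.300, 4.3000). On A1, A sits at bearing -90° from P; a 62° counterclockwise sweep puts V at bearing -28°, so V = P + 4.3·(cos -28°, sin -28°) = (-25.503, 2.2813). The tangent condition forces PV to be normal to VQ, so VQ runs along (−sin -28°, cos -28°); with |VQ| = 35.6, Q = (-8.7901, 33.714). Then |SQ| = |Q − S| = 34.841.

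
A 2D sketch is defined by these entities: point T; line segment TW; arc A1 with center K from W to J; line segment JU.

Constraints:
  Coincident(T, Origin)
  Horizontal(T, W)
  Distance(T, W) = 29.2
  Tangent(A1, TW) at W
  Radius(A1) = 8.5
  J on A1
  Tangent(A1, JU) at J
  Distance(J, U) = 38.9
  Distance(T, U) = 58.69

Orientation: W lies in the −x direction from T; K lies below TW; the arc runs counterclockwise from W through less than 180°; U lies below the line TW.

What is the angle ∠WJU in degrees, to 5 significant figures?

132.07°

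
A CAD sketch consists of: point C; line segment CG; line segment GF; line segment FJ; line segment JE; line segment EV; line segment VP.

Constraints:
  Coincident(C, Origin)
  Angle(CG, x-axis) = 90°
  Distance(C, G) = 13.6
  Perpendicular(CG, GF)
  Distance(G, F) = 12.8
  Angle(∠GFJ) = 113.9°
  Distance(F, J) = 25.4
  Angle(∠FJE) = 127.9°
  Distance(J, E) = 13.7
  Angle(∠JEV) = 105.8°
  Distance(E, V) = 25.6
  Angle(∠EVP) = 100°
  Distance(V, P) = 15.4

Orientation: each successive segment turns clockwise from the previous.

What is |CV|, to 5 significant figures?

18.241

C is at the origin; CG runs at 90.0° with length 13.6, so G = (8.3276e-16, 13.600). CG is perpendicular to GF, so GF runs at 0.0000°; with |GF| = 12.8, F = (12.800, 13.600). ∠GFJ = 113.9° gives FJ at -66.100° from the x-axis; with |FJ| = 25.4, J = (23.091, -9.6221). ∠FJE = 127.9° gives JE at -118.20° from the x-axis; with |JE| = 13.7, E = (16.617, -21.696). ∠JEV = 105.8° gives EV at 167.60° from the x-axis; with |EV| = 25.6, V = (-8.3862, -16.199). Then |CV| = |V − C| = 18.241.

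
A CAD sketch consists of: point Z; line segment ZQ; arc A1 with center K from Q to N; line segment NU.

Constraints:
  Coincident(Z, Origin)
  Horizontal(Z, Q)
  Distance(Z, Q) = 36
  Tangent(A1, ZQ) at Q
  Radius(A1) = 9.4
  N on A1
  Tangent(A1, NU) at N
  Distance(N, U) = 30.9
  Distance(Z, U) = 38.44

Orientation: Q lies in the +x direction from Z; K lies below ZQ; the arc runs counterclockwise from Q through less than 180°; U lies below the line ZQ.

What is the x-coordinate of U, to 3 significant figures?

16.2

Checks: |KN| = 9.400 ✓; ∠(KN, NU) = 90.00° ✓; |NU| = 30.90 ✓; |ZU| = 38.44 ✓.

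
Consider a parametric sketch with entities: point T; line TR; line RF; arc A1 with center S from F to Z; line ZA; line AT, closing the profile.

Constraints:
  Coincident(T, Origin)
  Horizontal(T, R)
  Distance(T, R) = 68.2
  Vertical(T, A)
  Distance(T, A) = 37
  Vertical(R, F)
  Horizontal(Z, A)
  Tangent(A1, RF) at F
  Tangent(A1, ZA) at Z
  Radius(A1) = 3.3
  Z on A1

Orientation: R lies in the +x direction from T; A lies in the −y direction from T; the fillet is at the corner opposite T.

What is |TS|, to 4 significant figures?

73.13

T is at the origin; T and R share the same y with |TR| = 68.2 and R on the +x side, so R = (68.20, 0.000). TA is vertical with |TA| = 37.0 and A on the −y side, so A = (0.000, -37.00). The virtual corner opposite T is at (68.20, -37.00). Since A1 is tangent to RF there, SF ⟂ RF and since A1 is tangent to ZA there, SZ ⟂ ZA, with radius 3.3, so the center S sits 3.3 in from both sides at S = (64.90, -33.70). Then |TS| = |S − T| = 73.13.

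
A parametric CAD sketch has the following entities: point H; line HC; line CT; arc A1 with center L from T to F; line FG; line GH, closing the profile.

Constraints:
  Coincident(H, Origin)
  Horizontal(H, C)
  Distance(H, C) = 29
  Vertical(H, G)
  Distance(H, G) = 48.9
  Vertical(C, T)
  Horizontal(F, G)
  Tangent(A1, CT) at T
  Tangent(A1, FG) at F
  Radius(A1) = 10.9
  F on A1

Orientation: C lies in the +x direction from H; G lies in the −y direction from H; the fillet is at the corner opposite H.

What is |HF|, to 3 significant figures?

52.1

H is at the origin; HC is horizontal with |HC| = 29.0 and C on the +x side, so C = (29.0, 0.00). HG is vertical with |HG| = 48.9 and G on the −y side, so G = (0.00, -48.9). The virtual corner opposite H is at (29.0, -48.9). Tangency of A1 to CT means the radius LT is perpendicular to CT and the tangent condition forces LF to be normal to FG, with radius 10.9, so the center L sits 10.9 in from both sides at L = (18.1, -38.0). That places the tangent points at T = (29.0, -38.0) on CT and F = (18.1, -48.9) on FG. Then |HF| = |F − H| = 52.1.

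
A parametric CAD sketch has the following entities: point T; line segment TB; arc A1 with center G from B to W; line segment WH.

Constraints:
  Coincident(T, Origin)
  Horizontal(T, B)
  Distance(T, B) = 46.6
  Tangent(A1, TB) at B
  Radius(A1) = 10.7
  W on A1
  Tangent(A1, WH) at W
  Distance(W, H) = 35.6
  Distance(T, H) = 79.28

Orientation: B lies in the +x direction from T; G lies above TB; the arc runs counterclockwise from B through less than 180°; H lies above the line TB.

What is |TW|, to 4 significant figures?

57.27

T is at the origin; T and B share the same y with |TB| = 46.6 and B on the +x side, so B = (46.60, 0.000). A1 meets TB tangentially, so GB is at right angles to TB, so G = B + (0, 10.7) = (46.60, 10.70). Since GW ⟂ WH (tangency), |GH| = √(10.7² + 35.6²) = 37.17 regardless of where W sits on A1. So H lies on both circle(T, 79.28) and circle(G, 37.17); the above-TB intersection is H = (67.65, 41.34). W is the foot of the tangent from H: W = (56.79, 7.436).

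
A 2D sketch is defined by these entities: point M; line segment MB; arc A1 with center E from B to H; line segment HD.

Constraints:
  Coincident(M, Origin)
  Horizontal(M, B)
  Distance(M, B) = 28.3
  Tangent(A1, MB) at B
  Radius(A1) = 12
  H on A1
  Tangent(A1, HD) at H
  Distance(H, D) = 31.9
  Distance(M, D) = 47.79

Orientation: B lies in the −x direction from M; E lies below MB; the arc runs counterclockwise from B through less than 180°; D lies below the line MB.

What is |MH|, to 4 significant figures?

42.41

M is at the origin; M and B share the same y with |MB| = 28.3 and B on the −x side, so B = (-28.30, 0.000). Since A1 is tangent to MB there, EB ⟂ MB, so E = B + (0, -12) = (-28.30, -12.00). Since EH ⟂ HD (tangency), |ED| = √(12.0² + 31.9²) = 34.08 regardless of where H sits on A1. So D lies on both circle(M, 47.79) and circle(E, 34.08); the below-MB intersection is D = (-17.70, -44.39). H is the foot of the tangent from D: H = (-37.66, -19.51).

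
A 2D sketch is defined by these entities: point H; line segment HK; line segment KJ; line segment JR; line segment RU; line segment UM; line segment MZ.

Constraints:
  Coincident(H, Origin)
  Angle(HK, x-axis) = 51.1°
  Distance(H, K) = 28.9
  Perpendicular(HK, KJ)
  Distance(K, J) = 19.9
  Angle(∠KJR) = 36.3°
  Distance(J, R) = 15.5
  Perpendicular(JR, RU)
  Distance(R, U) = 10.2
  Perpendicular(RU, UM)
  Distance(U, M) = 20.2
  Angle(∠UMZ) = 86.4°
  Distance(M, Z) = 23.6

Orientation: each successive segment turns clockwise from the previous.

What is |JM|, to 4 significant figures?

11.23

H is at the origin; HK runs at 51.1° with length 28.9, so K = (18.15, 22.49). HK ⟂ KJ, so KJ runs at -38.90°; with |KJ| = 19.9, J = (33.64, 9.995). ∠KJR = 36.3° gives JR at 177.4° from the x-axis; with |JR| = 15.5, R = (18.15, 10.70). JR is perpendicular to RU, so RU runs at 87.40°; with |RU| = 10.2, U = (18.61, 20.89). The perpendicularity gives UM at right angles to RU, so UM runs at -2.600°; with |UM| = 20.2, M = (38.79, 19.97). Then |JM| = |M − J| = 11.23.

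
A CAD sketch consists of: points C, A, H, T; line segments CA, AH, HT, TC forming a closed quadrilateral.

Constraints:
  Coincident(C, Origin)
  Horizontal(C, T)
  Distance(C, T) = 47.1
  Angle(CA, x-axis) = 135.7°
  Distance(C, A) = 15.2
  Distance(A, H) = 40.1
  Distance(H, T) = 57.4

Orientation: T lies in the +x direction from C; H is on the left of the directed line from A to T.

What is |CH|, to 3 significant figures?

45.7

Checks: C.y = 0.00, T.y = 0.00 ✓; |AH| = 40.10 ✓; |HT| = 57.40 ✓.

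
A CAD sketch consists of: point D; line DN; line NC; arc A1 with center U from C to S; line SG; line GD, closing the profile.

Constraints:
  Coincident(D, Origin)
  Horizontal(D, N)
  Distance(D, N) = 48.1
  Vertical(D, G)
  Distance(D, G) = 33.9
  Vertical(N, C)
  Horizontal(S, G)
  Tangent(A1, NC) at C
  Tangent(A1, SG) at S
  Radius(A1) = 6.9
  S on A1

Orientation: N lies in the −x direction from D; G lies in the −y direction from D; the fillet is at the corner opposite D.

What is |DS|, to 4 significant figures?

53.35

D is at the origin; DN is horizontal with |DN| = 48.1 and N on the −x side, so N = (-48.10, 0.000). DG is vertical with |DG| = 33.9 and G on the −y side, so G = (0.000, -33.90). The virtual corner opposite D is at (-48.10, -33.90). Since A1 is tangent to NC there, UC ⟂ NC and since A1 is tangent to SG there, US ⟂ SG, with radius 6.9, so the center U sits 6.9 in from both sides at U = (-41.20, -27.00). That places the tangent points at C = (-48.10, -27.00) on NC and S = (-41.20, -33.90) on SG. Then |DS| = |S − D| = 53.35.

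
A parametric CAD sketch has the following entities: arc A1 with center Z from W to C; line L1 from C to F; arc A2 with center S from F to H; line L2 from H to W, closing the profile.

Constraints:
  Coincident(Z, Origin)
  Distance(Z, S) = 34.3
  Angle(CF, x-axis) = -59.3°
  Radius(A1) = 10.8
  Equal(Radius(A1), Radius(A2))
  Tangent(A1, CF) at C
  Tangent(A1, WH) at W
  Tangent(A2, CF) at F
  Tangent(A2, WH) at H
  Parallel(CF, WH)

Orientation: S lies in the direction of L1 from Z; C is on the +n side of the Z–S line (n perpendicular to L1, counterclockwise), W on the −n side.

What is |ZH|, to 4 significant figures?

35.96

The slot axis is L1's direction at -59.3°, so u = (cos -59.3°, sin -59.3°) = (0.5105, -0.8599) and n = (−sin -59.3°, cos -59.3°) = (0.8599, 0.5105). Z is at the origin and S lies 34.3 along u from Z, so S = 34.3·u = (17.51, -29.49). Tangency of A1 to both parallel lines with radius 10.8 puts C and W at Z ± 10.8·n: C = (9.286, 5.514), W = (-9.286, -5.514). Equal radii place F and H the same way about S: F = S + 10.8·n = (26.80, -23.98), H = S − 10.8·n = (8.225, -35.01). Then |ZH| = |H − Z| = 35.96.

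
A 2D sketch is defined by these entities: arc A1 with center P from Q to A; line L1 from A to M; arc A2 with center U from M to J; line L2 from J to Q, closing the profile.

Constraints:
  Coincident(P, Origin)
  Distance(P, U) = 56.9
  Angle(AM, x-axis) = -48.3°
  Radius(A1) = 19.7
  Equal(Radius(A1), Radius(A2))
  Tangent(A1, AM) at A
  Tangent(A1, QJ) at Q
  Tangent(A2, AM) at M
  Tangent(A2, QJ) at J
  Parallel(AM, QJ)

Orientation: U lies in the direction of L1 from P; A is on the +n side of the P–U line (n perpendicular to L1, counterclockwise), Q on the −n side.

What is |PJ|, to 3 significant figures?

60.2

The slot axis is L1's direction at -48.3°, so u = (cos -48.3°, sin -48.3°) = (0.665, -0.747) and n = (−sin -48.3°, cos -48.3°) = (0.747, 0.665). P is at the origin and U lies 56.9 along u from P, so U = 56.9·u = (37.9, -42.5). Tangency of A1 to both parallel lines with radius 19.7 puts A and Q at P ± 19.7·n: A = (14.7, 13.1), Q = (-14.7, -13.1). Equal radii place M and J the same way about U: M = U + 19.7·n = (52.6, -29.4), J = U − 19.7·n = (23.1, -55.6). Then |PJ| = |J − P| = 60.2.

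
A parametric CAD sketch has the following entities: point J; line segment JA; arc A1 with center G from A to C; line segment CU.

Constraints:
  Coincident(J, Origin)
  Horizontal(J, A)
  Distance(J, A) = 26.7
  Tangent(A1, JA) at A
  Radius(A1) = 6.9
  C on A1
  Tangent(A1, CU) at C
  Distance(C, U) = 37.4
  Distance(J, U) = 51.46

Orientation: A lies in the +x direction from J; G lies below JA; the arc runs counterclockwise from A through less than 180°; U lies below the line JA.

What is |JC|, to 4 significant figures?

21.37

Checks: J = (0.00, 0.00) ✓; |GC| = 6.900 ✓; ∠(GC, CU) = 90.00° ✓; |CU| = 37.40 ✓; |JU| = 51.46 ✓.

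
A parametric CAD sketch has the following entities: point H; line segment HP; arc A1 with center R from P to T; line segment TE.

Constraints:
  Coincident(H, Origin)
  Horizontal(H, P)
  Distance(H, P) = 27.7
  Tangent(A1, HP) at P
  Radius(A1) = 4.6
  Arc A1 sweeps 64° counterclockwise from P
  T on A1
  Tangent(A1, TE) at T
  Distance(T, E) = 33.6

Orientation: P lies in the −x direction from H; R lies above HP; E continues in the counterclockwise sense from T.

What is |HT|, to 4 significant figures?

23.71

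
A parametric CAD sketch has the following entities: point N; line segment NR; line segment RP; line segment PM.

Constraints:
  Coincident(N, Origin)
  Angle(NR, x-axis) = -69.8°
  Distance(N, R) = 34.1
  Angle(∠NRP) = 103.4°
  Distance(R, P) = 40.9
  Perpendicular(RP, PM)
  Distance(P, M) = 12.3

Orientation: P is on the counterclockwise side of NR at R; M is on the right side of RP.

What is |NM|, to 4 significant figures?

66.70

∠NRP = 103.4°, so RP runs at -69.8° + (180° − 103.4°) = 6.800° from the x-axis; with |RP| = 40.9, P = R + 40.9·(cos 6.800°, sin 6.800°) = (52.39, -27.16). RP ⟂ PM; with |PM| = 12.3 on the right of RP, M = P + 12.3·(0.1184, -0.9930) = (53.84, -39.37). Then |NM| = |M − N| = 66.70.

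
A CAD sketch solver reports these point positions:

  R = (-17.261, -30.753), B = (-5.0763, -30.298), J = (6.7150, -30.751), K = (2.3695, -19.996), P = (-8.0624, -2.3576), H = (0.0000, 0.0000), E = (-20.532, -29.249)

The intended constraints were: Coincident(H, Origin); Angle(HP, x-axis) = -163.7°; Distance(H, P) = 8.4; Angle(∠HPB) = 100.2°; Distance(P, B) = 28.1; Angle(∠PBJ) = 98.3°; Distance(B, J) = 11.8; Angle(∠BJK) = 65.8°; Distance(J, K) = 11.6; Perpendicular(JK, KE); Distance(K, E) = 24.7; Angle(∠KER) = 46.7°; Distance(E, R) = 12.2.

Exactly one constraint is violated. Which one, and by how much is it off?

Distance(E, R) = 12.2 — off by 8.60.

H = (0.00, 0.00) ✓; HP at -163.7° ✓; |HP| = 8.400 ✓; ∠HPB = 100.2° ✓; |PB| = 28.10 ✓; ∠PBJ = 98.30° ✓; |BJ| = 11.80 ✓; ∠BJK = 65.80° ✓; |JK| = 11.60 ✓; ∠(JK, KE) = 90.00° ✓; |KE| = 24.70 ✓; ∠KER = 46.69° ✓; |ER| = 3.600 ✗.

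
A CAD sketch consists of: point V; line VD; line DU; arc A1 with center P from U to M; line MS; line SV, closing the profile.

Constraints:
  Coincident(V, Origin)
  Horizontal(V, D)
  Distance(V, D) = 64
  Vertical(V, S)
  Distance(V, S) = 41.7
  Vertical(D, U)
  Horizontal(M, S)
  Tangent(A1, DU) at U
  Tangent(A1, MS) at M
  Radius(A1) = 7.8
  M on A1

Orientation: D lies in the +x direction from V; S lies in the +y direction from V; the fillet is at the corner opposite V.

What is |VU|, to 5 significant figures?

72.424

V is at the origin; VD is horizontal with |VD| = 64.0 and D on the +x side, so D = (64.000, 0.0000). V and S share the same x with |VS| = 41.7 and S on the +y side, so S = (0.0000, 41.700). The virtual corner opposite V is at (64.000, 41.700). A1 meets DU tangentially, so PU is at right angles to DU and A1 meets MS tangentially, so PM is at right angles to MS, with radius 7.8, so the center P sits 7.8 in from both sides at P = (56.200, 33.900). That places the tangent points at U = (64.000, 33.900) on DU and M = (56.200, 41.700) on MS. Then |VU| = |U − V| = 72.424.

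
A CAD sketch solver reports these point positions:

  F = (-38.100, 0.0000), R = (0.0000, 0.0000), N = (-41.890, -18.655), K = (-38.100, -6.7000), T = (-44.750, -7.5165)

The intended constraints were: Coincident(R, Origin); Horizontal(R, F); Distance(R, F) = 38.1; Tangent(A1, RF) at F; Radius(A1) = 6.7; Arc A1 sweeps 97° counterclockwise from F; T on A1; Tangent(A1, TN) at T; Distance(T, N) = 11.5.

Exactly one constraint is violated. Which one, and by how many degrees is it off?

Tangent(A1, TN) at T — off by 7.40°.

R = (0.00, 0.00) ✓; R.y = 0.00, F.y = 0.00 ✓; |RF| = 38.10 ✓; ∠(KF, FR) = 90.00° ✓; |KF| = 6.700 ✓; bearing(K→T) − bearing(K→F) = 97.00° ✓; |KT| = 6.700 ✓; ∠(KT, TN) = 82.60° ✗; |TN| = 11.50 ✓.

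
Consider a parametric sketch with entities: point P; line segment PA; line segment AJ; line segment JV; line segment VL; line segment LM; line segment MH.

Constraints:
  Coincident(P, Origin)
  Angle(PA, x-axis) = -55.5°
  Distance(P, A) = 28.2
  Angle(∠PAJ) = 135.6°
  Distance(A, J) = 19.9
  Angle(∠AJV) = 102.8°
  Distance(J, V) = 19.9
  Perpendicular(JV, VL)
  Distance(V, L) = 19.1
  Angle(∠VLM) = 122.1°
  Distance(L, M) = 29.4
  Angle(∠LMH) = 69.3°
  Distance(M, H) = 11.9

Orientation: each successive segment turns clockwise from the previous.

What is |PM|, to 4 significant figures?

17.66

P is at the origin; PA runs at -55.5° with length 28.2, so A = (15.97, -23.24). ∠PAJ = 135.6° gives AJ at -99.90° from the x-axis; with |AJ| = 19.9, J = (12.55, -42.84). ∠AJV = 102.8° gives JV at -177.1° from the x-axis; with |JV| = 19.9, V = (-7.323, -43.85). JV is perpendicular to VL, so VL runs at 92.90°; with |VL| = 19.1, L = (-8.290, -24.78). ∠VLM = 122.1° gives LM at 35.00° from the x-axis; with |LM| = 29.4, M = (15.79, -7.912). Then |PM| = |M − P| = 17.66.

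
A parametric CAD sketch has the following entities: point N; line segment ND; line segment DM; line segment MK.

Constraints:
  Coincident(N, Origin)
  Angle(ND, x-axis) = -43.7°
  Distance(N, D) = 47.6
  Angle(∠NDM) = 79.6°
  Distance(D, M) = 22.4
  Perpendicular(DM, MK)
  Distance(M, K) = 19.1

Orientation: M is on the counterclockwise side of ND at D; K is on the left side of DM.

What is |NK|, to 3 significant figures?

31.0

N is at the origin; ND runs at -43.7° with length 47.6, so D = 47.6·(cos -43.7°, sin -43.7°) = (34.4, -32.9). ∠NDM = 79.6°, so DM runs at -43.7° + (180° − 79.6°) = 56.7° from the x-axis; with |DM| = 22.4, M = D + 22.4·(cos 56.7°, sin 56.7°) = (46.7, -14.2). DM is perpendicular to MK; with |MK| = 19.1 on the left of DM, K = M + 19.1·(-0.836, 0.549) = (30.7, -3.68). Then |NK| = |K − N| = 31.0.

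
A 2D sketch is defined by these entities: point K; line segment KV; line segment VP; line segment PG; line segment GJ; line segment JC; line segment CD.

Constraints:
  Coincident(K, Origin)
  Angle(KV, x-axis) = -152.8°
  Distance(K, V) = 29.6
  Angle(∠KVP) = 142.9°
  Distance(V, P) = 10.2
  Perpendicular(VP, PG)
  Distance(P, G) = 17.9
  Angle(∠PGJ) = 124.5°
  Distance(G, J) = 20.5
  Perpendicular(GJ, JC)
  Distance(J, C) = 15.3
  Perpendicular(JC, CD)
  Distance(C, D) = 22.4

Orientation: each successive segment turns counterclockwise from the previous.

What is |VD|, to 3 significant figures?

5.23

K is at the origin; KV runs at -152.8° with length 29.6, so V = (-26.3, -13.5). ∠KVP = 142.9° gives VP at -116° from the x-axis; with |VP| = 10.2, P = (-30.8, -22.7). VP is perpendicular to PG, so PG runs at -25.7°; with |PG| = 17.9, G = (-14.6, -30.5). ∠PGJ = 124.5° gives GJ at 29.8° from the x-axis; with |GJ| = 20.5, J = (3.17, -20.3). The perpendicularity gives JC at right angles to GJ, so JC runs at 120°; with |JC| = 15.3, C = (-4.44, -7.02). The perpendicularity gives CD at right angles to JC, so CD runs at -150°; with |CD| = 22.4, D = (-23.9, -18.2). Then |VD| = |D − V| = 5.23.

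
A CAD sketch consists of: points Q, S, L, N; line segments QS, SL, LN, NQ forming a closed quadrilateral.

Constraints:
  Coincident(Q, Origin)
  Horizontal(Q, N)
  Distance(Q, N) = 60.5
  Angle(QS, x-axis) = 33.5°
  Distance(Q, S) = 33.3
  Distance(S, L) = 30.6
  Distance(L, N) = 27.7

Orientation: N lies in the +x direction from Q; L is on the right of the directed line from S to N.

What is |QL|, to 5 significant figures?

36.980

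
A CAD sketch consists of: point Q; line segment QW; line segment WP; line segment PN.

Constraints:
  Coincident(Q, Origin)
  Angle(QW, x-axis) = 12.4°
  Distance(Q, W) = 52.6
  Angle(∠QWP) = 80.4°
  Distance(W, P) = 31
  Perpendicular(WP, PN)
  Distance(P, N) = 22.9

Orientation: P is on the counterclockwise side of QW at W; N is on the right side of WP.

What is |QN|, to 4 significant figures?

78.00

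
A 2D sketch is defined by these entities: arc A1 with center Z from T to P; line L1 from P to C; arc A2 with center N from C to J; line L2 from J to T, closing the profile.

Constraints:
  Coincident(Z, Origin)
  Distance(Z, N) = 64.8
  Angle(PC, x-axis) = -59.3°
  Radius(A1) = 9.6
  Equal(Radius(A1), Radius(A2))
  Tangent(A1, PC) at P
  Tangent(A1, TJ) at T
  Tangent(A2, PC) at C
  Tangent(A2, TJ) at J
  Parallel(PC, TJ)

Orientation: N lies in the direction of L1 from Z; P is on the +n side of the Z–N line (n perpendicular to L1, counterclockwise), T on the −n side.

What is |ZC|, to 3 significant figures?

65.5

The slot axis is L1's direction at -59.3°, so u = (cos -59.3°, sin -59.3°) = (0.511, -0.860) and n = (−sin -59.3°, cos -59.3°) = (0.860, 0.511). Z is at the origin and N lies 64.8 along u from Z, so N = 64.8·u = (33.1, -55.7). Tangency of A1 to both parallel lines with radius 9.6 puts P and T at Z ± 9.6·n: P = (8.25, 4.90), T = (-8.25, -4.90). Equal radii place C and J the same way about N: C = N + 9.6·n = (41.3, -50.8), J = N − 9.6·n = (24.8, -60.6). Then |ZC| = |C − Z| = 65.5.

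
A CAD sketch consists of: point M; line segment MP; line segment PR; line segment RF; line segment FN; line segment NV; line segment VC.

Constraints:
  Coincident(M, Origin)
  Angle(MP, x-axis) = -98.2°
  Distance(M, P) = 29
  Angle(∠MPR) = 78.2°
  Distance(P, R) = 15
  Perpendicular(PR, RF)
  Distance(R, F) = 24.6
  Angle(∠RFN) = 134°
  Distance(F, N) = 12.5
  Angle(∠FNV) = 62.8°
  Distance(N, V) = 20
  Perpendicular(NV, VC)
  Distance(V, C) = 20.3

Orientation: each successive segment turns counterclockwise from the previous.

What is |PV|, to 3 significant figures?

14.1

M is at the origin; MP runs at -98.2° with length 29.0, so P = (-4.14, -28.7). ∠MPR = 78.2° gives PR at 3.60° from the x-axis; with |PR| = 15.0, R = (10.8, -27.8). The perpendicularity gives RF at right angles to PR, so RF runs at 93.6°; with |RF| = 24.6, F = (9.29, -3.21). ∠RFN = 134.0° gives FN at 140° from the x-axis; with |FN| = 12.5, N = (-0.230, 4.89). ∠FNV = 62.8° gives NV at -103° from the x-axis; with |NV| = 20.0, V = (-4.80, -14.6). Then |PV| = |V − P| = 14.1.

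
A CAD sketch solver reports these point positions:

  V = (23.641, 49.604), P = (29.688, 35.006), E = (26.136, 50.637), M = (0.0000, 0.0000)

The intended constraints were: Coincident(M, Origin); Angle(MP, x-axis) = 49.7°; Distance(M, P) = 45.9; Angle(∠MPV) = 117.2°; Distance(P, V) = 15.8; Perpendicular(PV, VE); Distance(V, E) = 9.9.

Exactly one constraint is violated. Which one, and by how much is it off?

Distance(V, E) = 9.9 — off by 7.20.

M = (0.00, 0.00) ✓; MP at 49.70° ✓; |MP| = 45.90 ✓; ∠MPV = 117.2° ✓; |PV| = 15.80 ✓; ∠(PV, VE) = 90.01° ✓; |VE| = 2.700 ✗.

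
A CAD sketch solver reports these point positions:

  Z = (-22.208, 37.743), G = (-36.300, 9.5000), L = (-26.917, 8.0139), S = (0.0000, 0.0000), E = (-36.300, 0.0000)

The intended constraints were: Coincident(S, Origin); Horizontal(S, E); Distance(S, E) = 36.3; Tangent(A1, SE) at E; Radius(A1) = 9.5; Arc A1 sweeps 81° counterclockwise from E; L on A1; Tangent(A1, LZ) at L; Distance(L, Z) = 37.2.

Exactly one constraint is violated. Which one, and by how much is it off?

Distance(L, Z) = 37.2 — off by 7.10.

S = (0.00, 0.00) ✓; S.y = 0.00, E.y = 0.00 ✓; |SE| = 36.30 ✓; ∠(GE, ES) = 90.00° ✓; |GE| = 9.500 ✓; bearing(G→L) − bearing(G→E) = 81.00° ✓; |GL| = 9.500 ✓; ∠(GL, LZ) = 90.00° ✓; |LZ| = 30.10 ✗.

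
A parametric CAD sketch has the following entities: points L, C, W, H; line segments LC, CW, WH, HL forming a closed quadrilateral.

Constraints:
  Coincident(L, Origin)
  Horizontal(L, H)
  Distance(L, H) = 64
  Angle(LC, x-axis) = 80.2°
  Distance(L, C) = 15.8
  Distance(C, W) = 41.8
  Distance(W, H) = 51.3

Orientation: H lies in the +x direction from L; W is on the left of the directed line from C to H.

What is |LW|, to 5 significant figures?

54.775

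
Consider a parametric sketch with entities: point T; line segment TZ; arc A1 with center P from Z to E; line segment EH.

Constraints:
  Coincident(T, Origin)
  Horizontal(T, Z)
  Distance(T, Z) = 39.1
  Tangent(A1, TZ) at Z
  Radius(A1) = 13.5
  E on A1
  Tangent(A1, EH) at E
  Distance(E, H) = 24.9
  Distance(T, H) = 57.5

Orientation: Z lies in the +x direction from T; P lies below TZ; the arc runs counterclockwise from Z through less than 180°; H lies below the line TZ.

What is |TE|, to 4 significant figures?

33.90

T is at the origin; T and Z share the same y with |TZ| = 39.1 and Z on the +x side, so Z = (39.10, 0.000). Tangency of A1 to TZ means the radius PZ is perpendicular to TZ, so P = Z + (0, -13.5) = (39.10, -13.50). Since PE ⟂ EH (tangency), |PH| = √(13.5² + 24.9²) = 28.32 regardless of where E sits on A1. So H lies on both circle(T, 57.5) and circle(P, 28.32); the below-TZ intersection is H = (39.46, -41.82). E is the foot of the tangent from H: E = (27.32, -20.09).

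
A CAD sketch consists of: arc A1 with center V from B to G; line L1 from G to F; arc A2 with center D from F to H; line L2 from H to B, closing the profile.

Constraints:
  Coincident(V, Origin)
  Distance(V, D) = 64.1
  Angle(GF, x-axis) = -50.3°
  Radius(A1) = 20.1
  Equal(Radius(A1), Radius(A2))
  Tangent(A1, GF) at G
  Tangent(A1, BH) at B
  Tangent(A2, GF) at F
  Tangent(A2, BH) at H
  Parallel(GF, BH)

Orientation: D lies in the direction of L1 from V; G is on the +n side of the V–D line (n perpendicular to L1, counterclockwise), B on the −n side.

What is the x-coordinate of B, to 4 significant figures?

-15.46

The slot axis is L1's direction at -50.3°, so u = (cos -50.3°, sin -50.3°) = (0.6388, -0.7694) and n = (−sin -50.3°, cos -50.3°) = (0.7694, 0.6388). V is at the origin and D lies 64.1 along u from V, so D = 64.1·u = (40.95, -49.32). Tangency of A1 to both parallel lines with radius 20.1 puts G and B at V ± 20.1·n: G = (15.46, 12.84), B = (-15.46, -12.84). So B.x = -15.46.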